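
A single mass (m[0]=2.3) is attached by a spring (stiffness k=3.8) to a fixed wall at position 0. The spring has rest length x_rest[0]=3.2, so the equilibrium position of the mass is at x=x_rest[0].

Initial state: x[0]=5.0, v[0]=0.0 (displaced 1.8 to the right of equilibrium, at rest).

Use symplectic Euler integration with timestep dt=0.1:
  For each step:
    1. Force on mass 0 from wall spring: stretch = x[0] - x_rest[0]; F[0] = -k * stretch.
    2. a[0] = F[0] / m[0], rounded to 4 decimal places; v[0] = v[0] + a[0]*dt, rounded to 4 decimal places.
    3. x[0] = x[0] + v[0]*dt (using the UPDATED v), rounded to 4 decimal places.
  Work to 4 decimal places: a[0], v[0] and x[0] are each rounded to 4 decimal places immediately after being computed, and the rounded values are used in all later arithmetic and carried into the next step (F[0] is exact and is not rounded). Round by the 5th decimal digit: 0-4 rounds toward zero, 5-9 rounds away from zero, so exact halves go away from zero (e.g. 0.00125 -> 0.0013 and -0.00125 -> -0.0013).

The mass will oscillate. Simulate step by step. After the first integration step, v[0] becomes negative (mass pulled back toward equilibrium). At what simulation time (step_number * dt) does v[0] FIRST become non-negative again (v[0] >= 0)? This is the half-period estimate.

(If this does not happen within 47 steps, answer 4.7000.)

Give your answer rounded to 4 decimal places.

Step 0: x=[5.0000] v=[0.0000]
Step 1: x=[4.9703] v=[-0.2974]
Step 2: x=[4.9113] v=[-0.5899]
Step 3: x=[4.8240] v=[-0.8726]
Step 4: x=[4.7099] v=[-1.1409]
Step 5: x=[4.5709] v=[-1.3904]
Step 6: x=[4.4092] v=[-1.6169]
Step 7: x=[4.2275] v=[-1.8167]
Step 8: x=[4.0289] v=[-1.9865]
Step 9: x=[3.8166] v=[-2.1235]
Step 10: x=[3.5941] v=[-2.2254]
Step 11: x=[3.3651] v=[-2.2905]
Step 12: x=[3.1333] v=[-2.3178]
Step 13: x=[2.9026] v=[-2.3068]
Step 14: x=[2.6768] v=[-2.2577]
Step 15: x=[2.4597] v=[-2.1713]
Step 16: x=[2.2548] v=[-2.0490]
Step 17: x=[2.0655] v=[-1.8928]
Step 18: x=[1.8950] v=[-1.7054]
Step 19: x=[1.7460] v=[-1.4898]
Step 20: x=[1.6210] v=[-1.2496]
Step 21: x=[1.5221] v=[-0.9887]
Step 22: x=[1.4510] v=[-0.7115]
Step 23: x=[1.4088] v=[-0.4225]
Step 24: x=[1.3961] v=[-0.1266]
Step 25: x=[1.4132] v=[0.1714]
First v>=0 after going negative at step 25, time=2.5000

Answer: 2.5000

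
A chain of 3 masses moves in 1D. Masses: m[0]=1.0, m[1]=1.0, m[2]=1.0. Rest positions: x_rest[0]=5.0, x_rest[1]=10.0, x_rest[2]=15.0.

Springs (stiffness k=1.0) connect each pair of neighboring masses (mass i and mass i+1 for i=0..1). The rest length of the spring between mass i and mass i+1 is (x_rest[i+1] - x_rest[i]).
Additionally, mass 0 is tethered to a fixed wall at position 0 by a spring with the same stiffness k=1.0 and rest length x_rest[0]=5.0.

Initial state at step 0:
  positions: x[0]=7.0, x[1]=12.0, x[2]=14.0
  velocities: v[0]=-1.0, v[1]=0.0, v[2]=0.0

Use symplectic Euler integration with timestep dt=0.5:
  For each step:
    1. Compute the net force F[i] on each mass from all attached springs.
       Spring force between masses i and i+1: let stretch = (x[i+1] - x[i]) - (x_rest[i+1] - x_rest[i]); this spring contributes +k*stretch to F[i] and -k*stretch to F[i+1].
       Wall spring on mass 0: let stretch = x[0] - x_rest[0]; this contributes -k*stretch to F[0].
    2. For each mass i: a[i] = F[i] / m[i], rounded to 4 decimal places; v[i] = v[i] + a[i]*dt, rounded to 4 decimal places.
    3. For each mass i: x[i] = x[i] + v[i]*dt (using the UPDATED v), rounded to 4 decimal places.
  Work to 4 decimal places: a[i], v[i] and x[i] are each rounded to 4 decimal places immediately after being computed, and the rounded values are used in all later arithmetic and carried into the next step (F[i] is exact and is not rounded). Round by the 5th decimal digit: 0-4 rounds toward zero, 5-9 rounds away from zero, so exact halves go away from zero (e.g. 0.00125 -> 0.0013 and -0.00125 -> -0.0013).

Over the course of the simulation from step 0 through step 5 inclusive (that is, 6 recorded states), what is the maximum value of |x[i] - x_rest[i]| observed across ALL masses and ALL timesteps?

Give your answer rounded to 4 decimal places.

Step 0: x=[7.0000 12.0000 14.0000] v=[-1.0000 0.0000 0.0000]
Step 1: x=[6.0000 11.2500 14.7500] v=[-2.0000 -1.5000 1.5000]
Step 2: x=[4.8125 10.0625 15.8750] v=[-2.3750 -2.3750 2.2500]
Step 3: x=[3.7344 9.0156 16.7969] v=[-2.1563 -2.0938 1.8438]
Step 4: x=[3.0430 8.5937 17.0235] v=[-1.3829 -0.8438 0.4532]
Step 5: x=[2.9785 8.8916 16.3927] v=[-0.1291 0.5958 -1.2617]
Max displacement = 2.0235

Answer: 2.0235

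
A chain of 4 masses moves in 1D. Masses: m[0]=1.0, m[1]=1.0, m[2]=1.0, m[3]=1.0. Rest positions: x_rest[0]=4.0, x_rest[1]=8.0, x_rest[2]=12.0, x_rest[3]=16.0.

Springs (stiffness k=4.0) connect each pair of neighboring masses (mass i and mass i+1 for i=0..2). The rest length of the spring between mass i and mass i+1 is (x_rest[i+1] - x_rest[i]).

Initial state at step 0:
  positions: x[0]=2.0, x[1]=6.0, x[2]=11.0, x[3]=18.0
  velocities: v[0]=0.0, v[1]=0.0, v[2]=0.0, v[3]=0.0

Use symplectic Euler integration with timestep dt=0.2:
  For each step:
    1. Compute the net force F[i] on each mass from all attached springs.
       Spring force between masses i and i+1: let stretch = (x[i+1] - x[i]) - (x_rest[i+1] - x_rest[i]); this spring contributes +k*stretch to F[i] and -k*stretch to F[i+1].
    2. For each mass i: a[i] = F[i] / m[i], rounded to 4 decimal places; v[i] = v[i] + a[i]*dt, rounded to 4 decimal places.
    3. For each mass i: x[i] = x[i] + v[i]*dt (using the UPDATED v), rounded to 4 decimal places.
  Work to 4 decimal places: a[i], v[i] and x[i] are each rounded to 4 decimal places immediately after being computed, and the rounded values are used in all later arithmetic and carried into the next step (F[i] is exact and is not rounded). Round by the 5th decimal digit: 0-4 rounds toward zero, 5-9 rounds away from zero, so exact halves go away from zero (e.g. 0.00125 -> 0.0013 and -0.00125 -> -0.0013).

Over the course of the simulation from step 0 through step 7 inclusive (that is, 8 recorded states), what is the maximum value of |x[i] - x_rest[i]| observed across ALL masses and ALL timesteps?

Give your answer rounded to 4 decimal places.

Answer: 2.2371

Derivation:
Step 0: x=[2.0000 6.0000 11.0000 18.0000] v=[0.0000 0.0000 0.0000 0.0000]
Step 1: x=[2.0000 6.1600 11.3200 17.5200] v=[0.0000 0.8000 1.6000 -2.4000]
Step 2: x=[2.0256 6.4800 11.8064 16.6880] v=[0.1280 1.6000 2.4320 -4.1600]
Step 3: x=[2.1239 6.9395 12.2216 15.7149] v=[0.4915 2.2976 2.0762 -4.8653]
Step 4: x=[2.3527 7.4737 12.3506 14.8229] v=[1.1440 2.6708 0.6452 -4.4599]
Step 5: x=[2.7609 7.9688 12.0949 14.1754] v=[2.0408 2.4755 -1.2785 -3.2377]
Step 6: x=[3.3623 8.2908 11.5119 13.8350] v=[3.0071 1.6101 -2.9150 -1.7021]
Step 7: x=[4.1123 8.3396 10.7852 13.7629] v=[3.7499 0.2442 -3.6334 -0.3606]
Max displacement = 2.2371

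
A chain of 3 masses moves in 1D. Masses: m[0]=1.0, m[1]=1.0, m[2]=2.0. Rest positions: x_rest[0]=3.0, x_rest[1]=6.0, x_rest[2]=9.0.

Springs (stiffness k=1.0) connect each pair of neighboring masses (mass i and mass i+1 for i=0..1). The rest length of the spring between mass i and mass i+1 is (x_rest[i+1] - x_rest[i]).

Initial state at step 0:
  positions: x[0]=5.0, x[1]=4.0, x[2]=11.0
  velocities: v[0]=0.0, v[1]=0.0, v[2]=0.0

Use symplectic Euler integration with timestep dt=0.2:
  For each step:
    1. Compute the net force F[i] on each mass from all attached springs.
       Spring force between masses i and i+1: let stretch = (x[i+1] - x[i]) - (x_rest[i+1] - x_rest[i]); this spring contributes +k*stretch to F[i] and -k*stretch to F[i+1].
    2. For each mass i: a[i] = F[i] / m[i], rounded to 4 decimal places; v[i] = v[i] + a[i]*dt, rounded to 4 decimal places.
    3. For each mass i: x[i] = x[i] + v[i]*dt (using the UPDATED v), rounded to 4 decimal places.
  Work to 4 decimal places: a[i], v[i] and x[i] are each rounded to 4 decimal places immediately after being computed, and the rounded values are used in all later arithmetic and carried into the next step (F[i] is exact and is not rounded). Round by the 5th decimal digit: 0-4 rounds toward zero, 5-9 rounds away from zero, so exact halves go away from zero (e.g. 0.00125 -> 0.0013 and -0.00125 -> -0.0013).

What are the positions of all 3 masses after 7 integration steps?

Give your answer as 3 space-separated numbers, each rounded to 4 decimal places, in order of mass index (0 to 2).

Answer: 2.5205 9.2761 9.6016

Derivation:
Step 0: x=[5.0000 4.0000 11.0000] v=[0.0000 0.0000 0.0000]
Step 1: x=[4.8400 4.3200 10.9200] v=[-0.8000 1.6000 -0.4000]
Step 2: x=[4.5392 4.9248 10.7680] v=[-1.5040 3.0240 -0.7600]
Step 3: x=[4.1338 5.7479 10.5591] v=[-2.0269 4.1155 -1.0443]
Step 4: x=[3.6730 6.6989 10.3140] v=[-2.3041 4.7549 -1.2254]
Step 5: x=[3.2132 7.6734 10.0566] v=[-2.2989 4.8727 -1.2869]
Step 6: x=[2.8118 8.5649 9.8116] v=[-2.0069 4.4573 -1.2252]
Step 7: x=[2.5205 9.2761 9.6016] v=[-1.4563 3.5560 -1.0499]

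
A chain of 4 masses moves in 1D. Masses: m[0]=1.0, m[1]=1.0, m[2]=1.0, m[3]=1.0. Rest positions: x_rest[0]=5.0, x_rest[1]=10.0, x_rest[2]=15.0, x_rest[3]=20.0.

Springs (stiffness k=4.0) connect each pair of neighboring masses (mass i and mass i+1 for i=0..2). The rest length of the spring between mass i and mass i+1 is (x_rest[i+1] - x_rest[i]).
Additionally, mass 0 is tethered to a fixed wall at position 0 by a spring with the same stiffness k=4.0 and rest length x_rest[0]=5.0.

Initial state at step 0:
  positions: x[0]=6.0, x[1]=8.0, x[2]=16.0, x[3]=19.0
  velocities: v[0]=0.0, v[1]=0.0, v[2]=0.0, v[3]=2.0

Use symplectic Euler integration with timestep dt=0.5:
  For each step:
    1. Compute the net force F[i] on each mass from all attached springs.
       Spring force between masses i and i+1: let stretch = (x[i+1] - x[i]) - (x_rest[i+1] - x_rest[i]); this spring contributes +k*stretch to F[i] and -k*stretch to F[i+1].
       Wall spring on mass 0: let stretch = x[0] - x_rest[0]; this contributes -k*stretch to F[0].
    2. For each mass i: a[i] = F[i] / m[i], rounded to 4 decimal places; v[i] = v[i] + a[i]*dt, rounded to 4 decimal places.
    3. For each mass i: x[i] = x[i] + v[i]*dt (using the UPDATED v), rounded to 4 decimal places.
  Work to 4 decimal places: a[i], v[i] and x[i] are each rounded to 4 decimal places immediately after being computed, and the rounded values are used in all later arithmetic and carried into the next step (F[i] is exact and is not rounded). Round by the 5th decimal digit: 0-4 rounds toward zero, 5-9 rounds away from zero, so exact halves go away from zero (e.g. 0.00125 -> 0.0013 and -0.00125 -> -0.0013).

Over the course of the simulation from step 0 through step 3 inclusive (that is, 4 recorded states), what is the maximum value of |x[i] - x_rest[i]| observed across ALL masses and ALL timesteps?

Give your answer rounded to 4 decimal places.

Step 0: x=[6.0000 8.0000 16.0000 19.0000] v=[0.0000 0.0000 0.0000 2.0000]
Step 1: x=[2.0000 14.0000 11.0000 22.0000] v=[-8.0000 12.0000 -10.0000 6.0000]
Step 2: x=[8.0000 5.0000 20.0000 19.0000] v=[12.0000 -18.0000 18.0000 -6.0000]
Step 3: x=[3.0000 14.0000 13.0000 22.0000] v=[-10.0000 18.0000 -14.0000 6.0000]
Max displacement = 5.0000

Answer: 5.0000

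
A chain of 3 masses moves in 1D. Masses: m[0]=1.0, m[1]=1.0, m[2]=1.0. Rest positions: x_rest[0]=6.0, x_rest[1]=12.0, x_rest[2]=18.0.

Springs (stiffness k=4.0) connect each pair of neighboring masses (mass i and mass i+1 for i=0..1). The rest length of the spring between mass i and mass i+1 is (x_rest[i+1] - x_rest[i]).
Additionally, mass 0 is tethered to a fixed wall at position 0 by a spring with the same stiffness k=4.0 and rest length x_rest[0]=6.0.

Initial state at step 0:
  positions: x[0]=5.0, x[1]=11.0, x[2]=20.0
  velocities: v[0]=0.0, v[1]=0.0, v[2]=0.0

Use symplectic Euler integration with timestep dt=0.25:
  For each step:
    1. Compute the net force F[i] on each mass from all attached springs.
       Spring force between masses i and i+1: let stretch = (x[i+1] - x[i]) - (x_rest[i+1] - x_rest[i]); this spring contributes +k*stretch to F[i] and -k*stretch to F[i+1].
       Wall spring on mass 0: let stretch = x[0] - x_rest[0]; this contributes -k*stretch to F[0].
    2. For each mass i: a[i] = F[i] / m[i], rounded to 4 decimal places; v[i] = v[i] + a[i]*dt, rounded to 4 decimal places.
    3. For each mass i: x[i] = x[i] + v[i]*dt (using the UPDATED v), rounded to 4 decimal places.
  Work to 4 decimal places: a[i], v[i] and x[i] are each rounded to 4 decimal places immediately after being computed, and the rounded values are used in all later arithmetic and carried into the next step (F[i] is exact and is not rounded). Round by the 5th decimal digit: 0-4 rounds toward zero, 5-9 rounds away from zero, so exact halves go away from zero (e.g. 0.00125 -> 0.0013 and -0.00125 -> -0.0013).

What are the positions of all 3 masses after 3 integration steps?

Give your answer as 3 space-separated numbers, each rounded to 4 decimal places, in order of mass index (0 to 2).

Answer: 6.6563 13.3594 17.1563

Derivation:
Step 0: x=[5.0000 11.0000 20.0000] v=[0.0000 0.0000 0.0000]
Step 1: x=[5.2500 11.7500 19.2500] v=[1.0000 3.0000 -3.0000]
Step 2: x=[5.8125 12.7500 18.1250] v=[2.2500 4.0000 -4.5000]
Step 3: x=[6.6563 13.3594 17.1563] v=[3.3750 2.4375 -3.8750]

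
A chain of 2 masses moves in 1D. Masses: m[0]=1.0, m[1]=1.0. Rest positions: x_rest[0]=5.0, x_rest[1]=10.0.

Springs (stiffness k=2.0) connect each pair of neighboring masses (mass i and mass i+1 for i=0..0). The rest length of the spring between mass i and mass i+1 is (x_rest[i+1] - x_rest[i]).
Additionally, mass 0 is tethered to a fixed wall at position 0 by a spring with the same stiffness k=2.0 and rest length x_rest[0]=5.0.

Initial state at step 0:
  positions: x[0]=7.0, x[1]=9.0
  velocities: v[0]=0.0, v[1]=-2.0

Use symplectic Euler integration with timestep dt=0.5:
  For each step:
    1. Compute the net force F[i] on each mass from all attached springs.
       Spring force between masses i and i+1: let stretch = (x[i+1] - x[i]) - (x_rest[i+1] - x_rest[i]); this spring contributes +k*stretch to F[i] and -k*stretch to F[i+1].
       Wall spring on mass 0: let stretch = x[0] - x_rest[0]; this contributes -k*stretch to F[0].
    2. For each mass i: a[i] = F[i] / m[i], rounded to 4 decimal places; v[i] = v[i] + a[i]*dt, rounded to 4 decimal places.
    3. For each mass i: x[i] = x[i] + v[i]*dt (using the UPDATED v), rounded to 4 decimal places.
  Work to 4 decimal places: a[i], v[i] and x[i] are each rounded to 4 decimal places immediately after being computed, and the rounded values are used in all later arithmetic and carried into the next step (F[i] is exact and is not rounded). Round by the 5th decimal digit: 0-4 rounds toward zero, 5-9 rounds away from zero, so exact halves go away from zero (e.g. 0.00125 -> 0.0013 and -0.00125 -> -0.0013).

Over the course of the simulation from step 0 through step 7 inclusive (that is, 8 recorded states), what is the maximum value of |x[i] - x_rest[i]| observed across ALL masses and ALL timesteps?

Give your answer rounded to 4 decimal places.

Answer: 2.7500

Derivation:
Step 0: x=[7.0000 9.0000] v=[0.0000 -2.0000]
Step 1: x=[4.5000 9.5000] v=[-5.0000 1.0000]
Step 2: x=[2.2500 10.0000] v=[-4.5000 1.0000]
Step 3: x=[2.7500 9.1250] v=[1.0000 -1.7500]
Step 4: x=[5.0625 7.5625] v=[4.6250 -3.1250]
Step 5: x=[6.0938 7.2500] v=[2.0625 -0.6250]
Step 6: x=[4.6563 8.8594] v=[-2.8751 3.2188]
Step 7: x=[2.9922 10.8673] v=[-3.3283 4.0157]
Max displacement = 2.7500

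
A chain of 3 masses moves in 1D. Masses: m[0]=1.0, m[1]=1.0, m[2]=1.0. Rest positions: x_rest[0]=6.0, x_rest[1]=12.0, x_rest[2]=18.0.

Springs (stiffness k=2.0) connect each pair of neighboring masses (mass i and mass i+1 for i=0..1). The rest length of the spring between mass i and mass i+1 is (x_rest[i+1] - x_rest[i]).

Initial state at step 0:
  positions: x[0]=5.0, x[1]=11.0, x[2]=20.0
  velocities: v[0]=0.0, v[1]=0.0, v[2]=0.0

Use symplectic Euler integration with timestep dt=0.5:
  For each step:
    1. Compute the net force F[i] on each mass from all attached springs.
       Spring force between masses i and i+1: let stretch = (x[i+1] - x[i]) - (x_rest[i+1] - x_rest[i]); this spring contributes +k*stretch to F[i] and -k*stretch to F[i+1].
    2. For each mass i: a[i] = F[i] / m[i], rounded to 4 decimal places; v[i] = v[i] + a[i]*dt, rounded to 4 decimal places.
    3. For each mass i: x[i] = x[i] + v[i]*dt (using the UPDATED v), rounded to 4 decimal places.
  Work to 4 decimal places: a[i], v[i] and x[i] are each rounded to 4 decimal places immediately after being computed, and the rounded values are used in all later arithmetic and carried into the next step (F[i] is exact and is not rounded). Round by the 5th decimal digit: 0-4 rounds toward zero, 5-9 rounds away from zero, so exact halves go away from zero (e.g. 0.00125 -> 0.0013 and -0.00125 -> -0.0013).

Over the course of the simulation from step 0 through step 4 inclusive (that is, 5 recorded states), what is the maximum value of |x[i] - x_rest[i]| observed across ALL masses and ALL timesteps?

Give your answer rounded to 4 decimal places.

Step 0: x=[5.0000 11.0000 20.0000] v=[0.0000 0.0000 0.0000]
Step 1: x=[5.0000 12.5000 18.5000] v=[0.0000 3.0000 -3.0000]
Step 2: x=[5.7500 13.2500 17.0000] v=[1.5000 1.5000 -3.0000]
Step 3: x=[7.2500 12.1250 16.6250] v=[3.0000 -2.2500 -0.7500]
Step 4: x=[8.1875 10.8125 17.0000] v=[1.8750 -2.6250 0.7500]
Max displacement = 2.1875

Answer: 2.1875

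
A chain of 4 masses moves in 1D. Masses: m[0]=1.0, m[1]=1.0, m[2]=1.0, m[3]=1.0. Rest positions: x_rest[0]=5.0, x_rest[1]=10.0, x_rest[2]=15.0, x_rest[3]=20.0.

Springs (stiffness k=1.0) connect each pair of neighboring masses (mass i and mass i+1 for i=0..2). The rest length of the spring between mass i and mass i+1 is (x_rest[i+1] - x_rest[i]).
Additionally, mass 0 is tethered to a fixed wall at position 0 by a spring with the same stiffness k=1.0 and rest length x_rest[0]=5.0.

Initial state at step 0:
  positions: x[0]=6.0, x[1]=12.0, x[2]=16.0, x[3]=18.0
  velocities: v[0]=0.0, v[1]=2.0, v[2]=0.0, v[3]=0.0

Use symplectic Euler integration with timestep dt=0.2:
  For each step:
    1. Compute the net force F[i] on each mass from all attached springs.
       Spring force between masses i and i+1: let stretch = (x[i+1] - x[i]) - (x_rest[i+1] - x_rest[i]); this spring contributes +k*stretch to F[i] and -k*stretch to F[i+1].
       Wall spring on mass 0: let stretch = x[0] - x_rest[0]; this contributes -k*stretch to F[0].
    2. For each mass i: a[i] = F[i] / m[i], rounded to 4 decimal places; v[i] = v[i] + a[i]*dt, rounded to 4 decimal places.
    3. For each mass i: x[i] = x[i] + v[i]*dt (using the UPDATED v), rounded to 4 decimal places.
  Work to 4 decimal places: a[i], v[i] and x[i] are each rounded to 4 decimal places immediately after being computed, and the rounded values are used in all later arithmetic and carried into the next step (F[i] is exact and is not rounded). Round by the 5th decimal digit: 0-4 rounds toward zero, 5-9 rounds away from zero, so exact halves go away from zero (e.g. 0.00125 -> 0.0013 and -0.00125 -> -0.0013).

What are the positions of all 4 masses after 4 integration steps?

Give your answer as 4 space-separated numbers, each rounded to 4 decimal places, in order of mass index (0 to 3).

Step 0: x=[6.0000 12.0000 16.0000 18.0000] v=[0.0000 2.0000 0.0000 0.0000]
Step 1: x=[6.0000 12.3200 15.9200 18.1200] v=[0.0000 1.6000 -0.4000 0.6000]
Step 2: x=[6.0128 12.5312 15.7840 18.3520] v=[0.0640 1.0560 -0.6800 1.1600]
Step 3: x=[6.0458 12.6118 15.6206 18.6813] v=[0.1651 0.4029 -0.8170 1.6464]
Step 4: x=[6.0996 12.5501 15.4593 19.0882] v=[0.2691 -0.3085 -0.8066 2.0343]

Answer: 6.0996 12.5501 15.4593 19.0882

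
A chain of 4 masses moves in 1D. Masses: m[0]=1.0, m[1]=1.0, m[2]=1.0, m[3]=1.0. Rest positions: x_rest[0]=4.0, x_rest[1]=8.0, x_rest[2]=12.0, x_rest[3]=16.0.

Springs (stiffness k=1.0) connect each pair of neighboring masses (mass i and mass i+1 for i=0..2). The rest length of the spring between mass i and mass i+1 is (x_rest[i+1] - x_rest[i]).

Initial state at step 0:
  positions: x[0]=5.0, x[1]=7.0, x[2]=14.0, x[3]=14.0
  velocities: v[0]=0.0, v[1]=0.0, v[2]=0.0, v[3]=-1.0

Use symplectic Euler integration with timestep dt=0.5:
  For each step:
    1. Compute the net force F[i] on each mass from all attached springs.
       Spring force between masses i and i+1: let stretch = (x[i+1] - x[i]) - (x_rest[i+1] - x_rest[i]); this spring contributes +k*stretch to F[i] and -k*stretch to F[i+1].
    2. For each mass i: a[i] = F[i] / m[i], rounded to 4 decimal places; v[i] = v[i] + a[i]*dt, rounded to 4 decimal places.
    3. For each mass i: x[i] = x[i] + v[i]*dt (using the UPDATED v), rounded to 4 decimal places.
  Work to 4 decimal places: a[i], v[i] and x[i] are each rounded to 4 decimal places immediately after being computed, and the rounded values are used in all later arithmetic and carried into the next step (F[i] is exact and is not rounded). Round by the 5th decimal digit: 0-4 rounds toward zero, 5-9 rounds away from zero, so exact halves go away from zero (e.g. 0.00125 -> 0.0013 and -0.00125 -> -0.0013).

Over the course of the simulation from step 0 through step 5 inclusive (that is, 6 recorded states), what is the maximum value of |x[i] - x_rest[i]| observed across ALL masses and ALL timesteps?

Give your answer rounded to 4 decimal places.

Step 0: x=[5.0000 7.0000 14.0000 14.0000] v=[0.0000 0.0000 0.0000 -1.0000]
Step 1: x=[4.5000 8.2500 12.2500 14.5000] v=[-1.0000 2.5000 -3.5000 1.0000]
Step 2: x=[3.9375 9.5625 10.0625 15.4375] v=[-1.1250 2.6250 -4.3750 1.8750]
Step 3: x=[3.7813 9.5938 9.0938 16.0313] v=[-0.3125 0.0625 -1.9375 1.1875]
Step 4: x=[4.0782 8.0469 9.9845 15.8907] v=[0.5938 -3.0938 1.7813 -0.2813]
Step 5: x=[4.3673 5.9922 11.8673 15.2735] v=[0.5782 -4.1094 3.7656 -1.2344]
Max displacement = 2.9062

Answer: 2.9062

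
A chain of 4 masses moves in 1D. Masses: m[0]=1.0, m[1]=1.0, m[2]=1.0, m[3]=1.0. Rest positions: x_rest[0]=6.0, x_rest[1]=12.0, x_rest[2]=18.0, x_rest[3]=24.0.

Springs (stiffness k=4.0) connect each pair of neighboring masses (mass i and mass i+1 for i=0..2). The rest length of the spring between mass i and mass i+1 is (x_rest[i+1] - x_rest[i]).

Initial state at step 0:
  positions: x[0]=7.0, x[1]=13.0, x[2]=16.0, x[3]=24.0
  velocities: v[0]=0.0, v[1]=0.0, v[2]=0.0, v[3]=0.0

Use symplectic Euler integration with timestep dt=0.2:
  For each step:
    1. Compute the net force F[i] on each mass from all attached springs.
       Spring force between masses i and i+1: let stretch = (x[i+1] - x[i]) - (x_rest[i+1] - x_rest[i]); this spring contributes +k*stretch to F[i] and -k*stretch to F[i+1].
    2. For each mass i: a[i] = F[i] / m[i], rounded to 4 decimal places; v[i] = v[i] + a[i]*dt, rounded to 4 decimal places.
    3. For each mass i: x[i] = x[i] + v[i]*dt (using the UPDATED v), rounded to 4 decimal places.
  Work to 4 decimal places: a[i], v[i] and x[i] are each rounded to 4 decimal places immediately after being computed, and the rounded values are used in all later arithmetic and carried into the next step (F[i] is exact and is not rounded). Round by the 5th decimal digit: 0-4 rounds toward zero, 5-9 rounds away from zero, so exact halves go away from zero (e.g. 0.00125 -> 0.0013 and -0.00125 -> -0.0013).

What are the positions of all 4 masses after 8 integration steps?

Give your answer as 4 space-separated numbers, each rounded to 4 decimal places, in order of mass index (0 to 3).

Answer: 4.7619 12.7433 17.0879 25.4067

Derivation:
Step 0: x=[7.0000 13.0000 16.0000 24.0000] v=[0.0000 0.0000 0.0000 0.0000]
Step 1: x=[7.0000 12.5200 16.8000 23.6800] v=[0.0000 -2.4000 4.0000 -1.6000]
Step 2: x=[6.9232 11.8416 18.0160 23.2192] v=[-0.3840 -3.3920 6.0800 -2.3040]
Step 3: x=[6.6733 11.3642 19.0766 22.8859] v=[-1.2493 -2.3872 5.3030 -1.6666]
Step 4: x=[6.2140 11.3702 19.5127 22.9031] v=[-2.2966 0.0300 2.1805 0.0860]
Step 5: x=[5.6197 11.8540 19.1885 23.3378] v=[-2.9716 2.4190 -1.6212 2.1737]
Step 6: x=[5.0629 12.5138 18.3546 24.0687] v=[-2.7842 3.2992 -4.1694 3.6543]
Step 7: x=[4.7382 12.9160 17.5004 24.8453] v=[-1.6235 2.0111 -4.2708 3.8830]
Step 8: x=[4.7619 12.7433 17.0879 25.4067] v=[0.1187 -0.8636 -2.0624 2.8071]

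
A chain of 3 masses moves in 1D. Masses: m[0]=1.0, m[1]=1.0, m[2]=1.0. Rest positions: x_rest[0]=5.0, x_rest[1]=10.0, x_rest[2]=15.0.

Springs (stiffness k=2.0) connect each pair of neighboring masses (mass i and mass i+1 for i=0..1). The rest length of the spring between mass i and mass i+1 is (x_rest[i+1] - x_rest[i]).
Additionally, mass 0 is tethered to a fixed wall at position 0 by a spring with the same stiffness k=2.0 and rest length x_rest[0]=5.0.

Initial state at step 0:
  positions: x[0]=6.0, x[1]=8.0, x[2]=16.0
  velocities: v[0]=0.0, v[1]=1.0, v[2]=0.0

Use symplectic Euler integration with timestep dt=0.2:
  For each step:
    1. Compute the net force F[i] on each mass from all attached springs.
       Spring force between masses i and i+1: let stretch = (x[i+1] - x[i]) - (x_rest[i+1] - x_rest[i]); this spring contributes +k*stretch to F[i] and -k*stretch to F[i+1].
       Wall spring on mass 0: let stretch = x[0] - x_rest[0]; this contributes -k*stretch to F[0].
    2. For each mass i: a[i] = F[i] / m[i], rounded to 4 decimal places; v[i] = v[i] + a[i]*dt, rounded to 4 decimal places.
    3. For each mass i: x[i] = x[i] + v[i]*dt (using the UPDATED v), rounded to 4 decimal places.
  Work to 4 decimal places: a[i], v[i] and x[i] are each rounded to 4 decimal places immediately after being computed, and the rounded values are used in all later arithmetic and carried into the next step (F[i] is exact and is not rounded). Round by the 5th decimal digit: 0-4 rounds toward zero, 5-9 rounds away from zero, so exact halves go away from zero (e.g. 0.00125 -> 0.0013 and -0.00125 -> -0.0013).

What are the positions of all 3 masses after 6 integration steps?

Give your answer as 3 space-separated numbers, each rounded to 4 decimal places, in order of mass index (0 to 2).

Answer: 4.1196 12.2957 14.3176

Derivation:
Step 0: x=[6.0000 8.0000 16.0000] v=[0.0000 1.0000 0.0000]
Step 1: x=[5.6800 8.6800 15.7600] v=[-1.6000 3.4000 -1.2000]
Step 2: x=[5.1456 9.6864 15.3536] v=[-2.6720 5.0320 -2.0320]
Step 3: x=[4.5628 10.7829 14.8938] v=[-2.9139 5.4826 -2.2989]
Step 4: x=[4.1126 11.7107 14.5051] v=[-2.2510 4.6389 -1.9433]
Step 5: x=[3.9412 12.2542 14.2929] v=[-0.8568 2.7174 -1.0611]
Step 6: x=[4.1196 12.2957 14.3176] v=[0.8919 0.2077 0.1234]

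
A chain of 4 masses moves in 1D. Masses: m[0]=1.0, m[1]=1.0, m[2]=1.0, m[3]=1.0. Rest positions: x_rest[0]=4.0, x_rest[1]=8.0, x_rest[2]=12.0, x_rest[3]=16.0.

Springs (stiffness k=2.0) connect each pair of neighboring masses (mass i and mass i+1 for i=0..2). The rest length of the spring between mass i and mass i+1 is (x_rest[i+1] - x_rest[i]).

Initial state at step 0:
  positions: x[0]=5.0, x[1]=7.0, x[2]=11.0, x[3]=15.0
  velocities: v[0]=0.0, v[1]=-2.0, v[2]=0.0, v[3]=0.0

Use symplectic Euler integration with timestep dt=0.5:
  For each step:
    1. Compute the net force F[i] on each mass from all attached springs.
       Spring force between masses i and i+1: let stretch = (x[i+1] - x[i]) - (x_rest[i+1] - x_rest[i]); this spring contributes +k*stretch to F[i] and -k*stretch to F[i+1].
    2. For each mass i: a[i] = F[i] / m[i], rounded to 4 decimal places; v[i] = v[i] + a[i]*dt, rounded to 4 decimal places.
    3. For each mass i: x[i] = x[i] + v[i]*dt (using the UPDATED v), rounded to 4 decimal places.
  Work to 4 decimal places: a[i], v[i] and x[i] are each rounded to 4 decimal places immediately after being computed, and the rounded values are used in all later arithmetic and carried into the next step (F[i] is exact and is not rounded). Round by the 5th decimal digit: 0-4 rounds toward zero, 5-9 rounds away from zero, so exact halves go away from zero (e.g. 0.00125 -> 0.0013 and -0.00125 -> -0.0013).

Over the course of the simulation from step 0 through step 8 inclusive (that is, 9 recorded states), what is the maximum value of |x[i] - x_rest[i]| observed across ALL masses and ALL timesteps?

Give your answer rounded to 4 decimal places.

Answer: 3.0312

Derivation:
Step 0: x=[5.0000 7.0000 11.0000 15.0000] v=[0.0000 -2.0000 0.0000 0.0000]
Step 1: x=[4.0000 7.0000 11.0000 15.0000] v=[-2.0000 0.0000 0.0000 0.0000]
Step 2: x=[2.5000 7.5000 11.0000 15.0000] v=[-3.0000 1.0000 0.0000 0.0000]
Step 3: x=[1.5000 7.2500 11.2500 15.0000] v=[-2.0000 -0.5000 0.5000 0.0000]
Step 4: x=[1.3750 6.1250 11.3750 15.1250] v=[-0.2500 -2.2500 0.2500 0.2500]
Step 5: x=[1.6250 5.2500 10.7500 15.3750] v=[0.5000 -1.7500 -1.2500 0.5000]
Step 6: x=[1.6875 5.3125 9.6875 15.3125] v=[0.1250 0.1250 -2.1250 -0.1250]
Step 7: x=[1.5625 5.7500 9.2500 14.4375] v=[-0.2500 0.8750 -0.8750 -1.7500]
Step 8: x=[1.5313 5.8438 9.6563 12.9688] v=[-0.0625 0.1875 0.8125 -2.9375]
Max displacement = 3.0312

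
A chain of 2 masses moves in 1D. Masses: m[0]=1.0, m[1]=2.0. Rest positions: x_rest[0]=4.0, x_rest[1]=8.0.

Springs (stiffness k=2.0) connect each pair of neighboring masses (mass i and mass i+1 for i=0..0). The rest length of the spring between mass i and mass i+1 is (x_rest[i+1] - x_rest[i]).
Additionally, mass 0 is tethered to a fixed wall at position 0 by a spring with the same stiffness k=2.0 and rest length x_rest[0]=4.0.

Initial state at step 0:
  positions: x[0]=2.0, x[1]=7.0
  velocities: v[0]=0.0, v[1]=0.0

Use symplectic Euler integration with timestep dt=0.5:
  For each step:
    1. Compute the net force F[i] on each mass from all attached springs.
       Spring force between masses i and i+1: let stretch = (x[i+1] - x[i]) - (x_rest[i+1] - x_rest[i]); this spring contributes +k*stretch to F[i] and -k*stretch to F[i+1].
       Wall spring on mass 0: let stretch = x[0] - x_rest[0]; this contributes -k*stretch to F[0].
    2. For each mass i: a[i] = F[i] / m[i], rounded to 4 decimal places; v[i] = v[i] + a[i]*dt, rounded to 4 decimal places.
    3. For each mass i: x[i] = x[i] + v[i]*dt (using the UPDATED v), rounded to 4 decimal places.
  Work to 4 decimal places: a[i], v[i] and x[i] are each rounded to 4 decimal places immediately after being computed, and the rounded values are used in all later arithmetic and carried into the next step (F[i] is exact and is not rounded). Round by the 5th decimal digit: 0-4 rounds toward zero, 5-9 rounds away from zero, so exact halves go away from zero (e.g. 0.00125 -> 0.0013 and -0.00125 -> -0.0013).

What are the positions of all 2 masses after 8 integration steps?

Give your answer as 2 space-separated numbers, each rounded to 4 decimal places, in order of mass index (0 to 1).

Step 0: x=[2.0000 7.0000] v=[0.0000 0.0000]
Step 1: x=[3.5000 6.7500] v=[3.0000 -0.5000]
Step 2: x=[4.8750 6.6875] v=[2.7500 -0.1250]
Step 3: x=[4.7188 7.1719] v=[-0.3125 0.9688]
Step 4: x=[3.4297 8.0431] v=[-2.5782 1.7423]
Step 5: x=[2.7325 8.7609] v=[-1.3945 1.4356]
Step 6: x=[3.6832 8.9716] v=[1.9014 0.4214]
Step 7: x=[5.4365 8.8602] v=[3.5066 -0.2228]
Step 8: x=[6.1834 8.8929] v=[1.4938 0.0654]

Answer: 6.1834 8.8929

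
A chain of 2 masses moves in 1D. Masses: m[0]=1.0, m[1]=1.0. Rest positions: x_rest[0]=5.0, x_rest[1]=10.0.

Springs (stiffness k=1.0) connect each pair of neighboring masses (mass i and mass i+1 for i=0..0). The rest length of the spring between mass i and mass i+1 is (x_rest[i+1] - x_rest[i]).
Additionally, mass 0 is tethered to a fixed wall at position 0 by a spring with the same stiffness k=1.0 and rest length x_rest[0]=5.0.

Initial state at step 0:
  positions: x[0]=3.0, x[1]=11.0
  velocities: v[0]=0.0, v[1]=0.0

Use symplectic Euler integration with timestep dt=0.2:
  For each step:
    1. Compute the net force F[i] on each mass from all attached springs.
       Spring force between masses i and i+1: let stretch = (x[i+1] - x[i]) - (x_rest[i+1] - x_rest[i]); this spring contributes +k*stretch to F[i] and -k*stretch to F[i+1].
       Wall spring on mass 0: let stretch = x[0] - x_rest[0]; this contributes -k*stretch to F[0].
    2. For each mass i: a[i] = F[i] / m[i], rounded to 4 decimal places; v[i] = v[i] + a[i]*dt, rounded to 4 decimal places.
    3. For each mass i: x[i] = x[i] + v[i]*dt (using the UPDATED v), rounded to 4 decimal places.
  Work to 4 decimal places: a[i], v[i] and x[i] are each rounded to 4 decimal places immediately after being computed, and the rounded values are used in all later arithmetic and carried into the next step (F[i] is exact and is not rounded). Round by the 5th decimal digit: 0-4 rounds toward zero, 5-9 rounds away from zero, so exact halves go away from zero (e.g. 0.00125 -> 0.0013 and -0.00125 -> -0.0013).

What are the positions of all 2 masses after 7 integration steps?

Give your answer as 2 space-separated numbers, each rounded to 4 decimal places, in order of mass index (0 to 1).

Answer: 6.4001 8.9928

Derivation:
Step 0: x=[3.0000 11.0000] v=[0.0000 0.0000]
Step 1: x=[3.2000 10.8800] v=[1.0000 -0.6000]
Step 2: x=[3.5792 10.6528] v=[1.8960 -1.1360]
Step 3: x=[4.0982 10.3427] v=[2.5949 -1.5507]
Step 4: x=[4.7030 9.9828] v=[3.0242 -1.7996]
Step 5: x=[5.3309 9.6117] v=[3.1396 -1.8556]
Step 6: x=[5.9168 9.2693] v=[2.9296 -1.7118]
Step 7: x=[6.4001 8.9928] v=[2.4167 -1.3823]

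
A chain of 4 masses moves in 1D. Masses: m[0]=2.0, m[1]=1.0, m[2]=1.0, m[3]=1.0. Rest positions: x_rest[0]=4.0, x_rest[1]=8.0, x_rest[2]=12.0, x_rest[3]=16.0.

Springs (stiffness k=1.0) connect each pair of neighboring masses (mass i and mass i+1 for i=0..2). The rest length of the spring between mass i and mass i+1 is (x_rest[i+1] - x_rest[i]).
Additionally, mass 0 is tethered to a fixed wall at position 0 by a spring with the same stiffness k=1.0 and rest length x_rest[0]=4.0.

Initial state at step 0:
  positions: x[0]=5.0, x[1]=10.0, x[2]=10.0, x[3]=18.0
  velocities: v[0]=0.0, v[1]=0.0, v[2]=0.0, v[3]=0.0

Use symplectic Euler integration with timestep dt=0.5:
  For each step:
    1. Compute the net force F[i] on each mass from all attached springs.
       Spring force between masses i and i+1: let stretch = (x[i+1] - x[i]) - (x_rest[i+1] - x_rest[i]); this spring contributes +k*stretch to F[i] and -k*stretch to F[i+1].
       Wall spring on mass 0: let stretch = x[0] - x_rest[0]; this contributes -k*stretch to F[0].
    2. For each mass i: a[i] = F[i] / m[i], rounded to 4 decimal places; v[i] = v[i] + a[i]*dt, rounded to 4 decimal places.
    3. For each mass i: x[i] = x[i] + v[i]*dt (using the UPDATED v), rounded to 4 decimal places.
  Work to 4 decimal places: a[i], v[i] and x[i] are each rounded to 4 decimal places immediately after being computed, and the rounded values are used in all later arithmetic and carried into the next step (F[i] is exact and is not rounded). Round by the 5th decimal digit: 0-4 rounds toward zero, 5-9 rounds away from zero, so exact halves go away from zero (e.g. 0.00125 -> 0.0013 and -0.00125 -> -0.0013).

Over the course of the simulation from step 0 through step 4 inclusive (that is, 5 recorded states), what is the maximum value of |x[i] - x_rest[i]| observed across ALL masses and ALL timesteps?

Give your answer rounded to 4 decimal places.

Step 0: x=[5.0000 10.0000 10.0000 18.0000] v=[0.0000 0.0000 0.0000 0.0000]
Step 1: x=[5.0000 8.7500 12.0000 17.0000] v=[0.0000 -2.5000 4.0000 -2.0000]
Step 2: x=[4.8438 7.3750 14.4375 15.7500] v=[-0.3125 -2.7500 4.8750 -2.5000]
Step 3: x=[4.3985 7.1328 15.4375 15.1719] v=[-0.8907 -0.4844 2.0000 -1.1563]
Step 4: x=[3.7451 8.2832 14.2949 15.6602] v=[-1.3068 2.3008 -2.2852 0.9765]
Max displacement = 3.4375

Answer: 3.4375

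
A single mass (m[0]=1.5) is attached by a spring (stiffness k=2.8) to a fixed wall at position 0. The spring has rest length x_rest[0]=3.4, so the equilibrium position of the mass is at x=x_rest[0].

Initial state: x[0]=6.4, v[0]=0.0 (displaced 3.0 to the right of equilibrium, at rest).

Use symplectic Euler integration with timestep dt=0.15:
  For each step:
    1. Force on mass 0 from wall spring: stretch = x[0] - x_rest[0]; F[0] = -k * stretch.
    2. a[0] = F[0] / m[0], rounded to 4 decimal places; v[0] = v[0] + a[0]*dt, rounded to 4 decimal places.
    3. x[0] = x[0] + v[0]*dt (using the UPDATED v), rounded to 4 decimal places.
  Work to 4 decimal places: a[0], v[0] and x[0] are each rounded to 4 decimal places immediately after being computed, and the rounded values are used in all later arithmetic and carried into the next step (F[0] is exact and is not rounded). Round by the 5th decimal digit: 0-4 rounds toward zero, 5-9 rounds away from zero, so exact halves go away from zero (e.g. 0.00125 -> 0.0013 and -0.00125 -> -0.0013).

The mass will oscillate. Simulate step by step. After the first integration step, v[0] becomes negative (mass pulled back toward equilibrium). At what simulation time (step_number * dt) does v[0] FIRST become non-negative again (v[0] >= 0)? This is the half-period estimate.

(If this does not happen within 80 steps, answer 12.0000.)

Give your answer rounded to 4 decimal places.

Step 0: x=[6.4000] v=[0.0000]
Step 1: x=[6.2740] v=[-0.8400]
Step 2: x=[6.0273] v=[-1.6447]
Step 3: x=[5.6703] v=[-2.3803]
Step 4: x=[5.2179] v=[-3.0160]
Step 5: x=[4.6892] v=[-3.5250]
Step 6: x=[4.1063] v=[-3.8860]
Step 7: x=[3.4937] v=[-4.0838]
Step 8: x=[2.8772] v=[-4.1100]
Step 9: x=[2.2827] v=[-3.9636]
Step 10: x=[1.7351] v=[-3.6508]
Step 11: x=[1.2574] v=[-3.1846]
Step 12: x=[0.8697] v=[-2.5847]
Step 13: x=[0.5883] v=[-1.8762]
Step 14: x=[0.4250] v=[-1.0889]
Step 15: x=[0.3866] v=[-0.2559]
Step 16: x=[0.4748] v=[0.5879]
First v>=0 after going negative at step 16, time=2.4000

Answer: 2.4000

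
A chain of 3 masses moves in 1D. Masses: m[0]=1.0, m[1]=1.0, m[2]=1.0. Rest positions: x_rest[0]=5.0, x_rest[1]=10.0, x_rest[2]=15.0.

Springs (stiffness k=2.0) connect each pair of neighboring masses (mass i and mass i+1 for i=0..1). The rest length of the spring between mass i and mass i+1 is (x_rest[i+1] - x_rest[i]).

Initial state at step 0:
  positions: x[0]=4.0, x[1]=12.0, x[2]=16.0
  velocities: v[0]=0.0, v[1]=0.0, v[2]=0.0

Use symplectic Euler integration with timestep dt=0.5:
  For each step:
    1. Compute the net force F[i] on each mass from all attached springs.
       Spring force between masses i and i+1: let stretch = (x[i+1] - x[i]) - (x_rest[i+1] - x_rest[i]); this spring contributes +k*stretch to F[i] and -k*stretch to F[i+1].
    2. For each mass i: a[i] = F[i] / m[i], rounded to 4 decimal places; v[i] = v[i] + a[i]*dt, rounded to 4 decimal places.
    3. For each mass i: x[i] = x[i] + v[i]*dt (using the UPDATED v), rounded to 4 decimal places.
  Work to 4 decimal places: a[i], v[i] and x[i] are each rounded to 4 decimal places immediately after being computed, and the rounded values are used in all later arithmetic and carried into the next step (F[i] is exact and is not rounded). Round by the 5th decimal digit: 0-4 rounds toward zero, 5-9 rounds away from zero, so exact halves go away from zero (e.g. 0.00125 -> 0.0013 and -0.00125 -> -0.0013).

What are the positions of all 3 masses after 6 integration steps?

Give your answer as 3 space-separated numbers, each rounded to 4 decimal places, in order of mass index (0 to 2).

Step 0: x=[4.0000 12.0000 16.0000] v=[0.0000 0.0000 0.0000]
Step 1: x=[5.5000 10.0000 16.5000] v=[3.0000 -4.0000 1.0000]
Step 2: x=[6.7500 9.0000 16.2500] v=[2.5000 -2.0000 -0.5000]
Step 3: x=[6.6250 10.5000 14.8750] v=[-0.2500 3.0000 -2.7500]
Step 4: x=[5.9375 12.2500 13.8125] v=[-1.3750 3.5000 -2.1250]
Step 5: x=[5.9063 11.6250 14.4688] v=[-0.0625 -1.2500 1.3125]
Step 6: x=[6.2344 9.5626 16.2032] v=[0.6562 -4.1249 3.4687]

Answer: 6.2344 9.5626 16.2032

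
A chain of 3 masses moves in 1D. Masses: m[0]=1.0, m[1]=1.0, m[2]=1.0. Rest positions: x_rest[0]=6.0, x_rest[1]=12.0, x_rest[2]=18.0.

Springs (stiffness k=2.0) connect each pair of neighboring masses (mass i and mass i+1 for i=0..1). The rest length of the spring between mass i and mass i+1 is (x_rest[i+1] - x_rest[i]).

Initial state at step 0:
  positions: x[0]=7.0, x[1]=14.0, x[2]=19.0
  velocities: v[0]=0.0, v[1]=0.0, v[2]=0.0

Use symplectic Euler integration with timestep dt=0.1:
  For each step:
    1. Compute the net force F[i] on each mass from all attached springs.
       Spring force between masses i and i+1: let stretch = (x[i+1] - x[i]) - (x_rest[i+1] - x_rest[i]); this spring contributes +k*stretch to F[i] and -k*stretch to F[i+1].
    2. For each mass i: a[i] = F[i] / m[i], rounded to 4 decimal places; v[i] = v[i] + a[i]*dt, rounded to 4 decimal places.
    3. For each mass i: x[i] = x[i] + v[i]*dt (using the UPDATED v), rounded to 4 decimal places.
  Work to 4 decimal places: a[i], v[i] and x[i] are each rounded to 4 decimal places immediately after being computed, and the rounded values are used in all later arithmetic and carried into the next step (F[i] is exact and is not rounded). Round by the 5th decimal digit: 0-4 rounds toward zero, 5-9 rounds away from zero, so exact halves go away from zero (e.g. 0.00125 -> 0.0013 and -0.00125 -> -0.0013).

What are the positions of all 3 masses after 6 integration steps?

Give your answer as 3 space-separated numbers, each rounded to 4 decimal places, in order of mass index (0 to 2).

Answer: 7.3419 13.3164 19.3419

Derivation:
Step 0: x=[7.0000 14.0000 19.0000] v=[0.0000 0.0000 0.0000]
Step 1: x=[7.0200 13.9600 19.0200] v=[0.2000 -0.4000 0.2000]
Step 2: x=[7.0588 13.8824 19.0588] v=[0.3880 -0.7760 0.3880]
Step 3: x=[7.1141 13.7719 19.1141] v=[0.5527 -1.1054 0.5527]
Step 4: x=[7.1825 13.6351 19.1825] v=[0.6843 -1.3685 0.6843]
Step 5: x=[7.2600 13.4802 19.2600] v=[0.7748 -1.5495 0.7748]
Step 6: x=[7.3419 13.3164 19.3419] v=[0.8188 -1.6376 0.8188]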